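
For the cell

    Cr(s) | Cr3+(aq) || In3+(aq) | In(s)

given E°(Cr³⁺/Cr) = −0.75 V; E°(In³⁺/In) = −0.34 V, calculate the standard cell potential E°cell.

+0.41 V

By convention the left-hand electrode in cell notation is the anode (oxidation) and the right-hand electrode is the cathode (reduction).
E°cell = E°(right) − E°(left) = −0.34 − (−0.75) = +0.41 V.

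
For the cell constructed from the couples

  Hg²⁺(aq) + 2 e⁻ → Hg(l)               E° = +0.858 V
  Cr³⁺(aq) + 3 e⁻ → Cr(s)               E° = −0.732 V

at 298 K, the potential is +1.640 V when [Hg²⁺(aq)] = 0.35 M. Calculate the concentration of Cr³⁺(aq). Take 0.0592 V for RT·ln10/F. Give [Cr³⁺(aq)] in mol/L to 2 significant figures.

Hg²⁺/Hg is the cathode (higher E°); E°cell = +0.858 − (−0.732) = +1.590 V with n = 6.
Since E = E° − (0.0592/n)·log Q, log Q = n(E° − E)/0.0592 = −5.068.
The balanced reaction is 3 Hg²⁺(aq) + 2 Cr(s) → 3 Hg(l) + 2 Cr³⁺(aq), so Q = [Cr³⁺(aq)]^2 / [Hg²⁺(aq)]^3.
Substituting the known concentrations and solving, log [Cr³⁺(aq)] = −3.218 and [Cr³⁺(aq)] = 0.00061 M.

0.00061 M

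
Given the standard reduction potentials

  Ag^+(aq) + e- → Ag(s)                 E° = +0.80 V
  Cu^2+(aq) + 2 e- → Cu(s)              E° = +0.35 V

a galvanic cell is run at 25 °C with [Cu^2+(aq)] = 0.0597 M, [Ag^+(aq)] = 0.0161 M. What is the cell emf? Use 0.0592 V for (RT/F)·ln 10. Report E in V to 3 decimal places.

+0.380 V

The Ag⁺/Ag couple has the more positive E°, so it is the cathode; Cu²⁺/Cu is the anode.
E°cell = E°cat − E°an = +0.80 − (+0.35) = +0.45 V; n = 2.
Balancing gives 2 Ag^+(aq) + Cu(s) → 2 Ag(s) + Cu^2+(aq); hence Q = [Cu^2+(aq)] / [Ag^+(aq)]^2 = 230 (log Q = 2.362).
By the Nernst equation, E = +0.45 − (0.0592/2)·(2.362) = +0.380 V.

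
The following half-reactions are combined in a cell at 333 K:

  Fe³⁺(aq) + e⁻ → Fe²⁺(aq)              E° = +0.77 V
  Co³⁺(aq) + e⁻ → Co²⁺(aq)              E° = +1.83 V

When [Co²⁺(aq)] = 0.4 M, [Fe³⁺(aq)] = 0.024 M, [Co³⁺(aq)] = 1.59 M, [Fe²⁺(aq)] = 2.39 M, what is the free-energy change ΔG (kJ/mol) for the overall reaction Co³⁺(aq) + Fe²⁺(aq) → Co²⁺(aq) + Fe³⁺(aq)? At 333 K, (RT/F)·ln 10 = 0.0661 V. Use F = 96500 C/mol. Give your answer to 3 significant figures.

E°cell = +1.83 − (+0.77) = +1.06 V; the balanced reaction transfers n = 1 electron.
Here Q = ([Co²⁺(aq)]·[Fe³⁺(aq)]) / ([Co³⁺(aq)]·[Fe²⁺(aq)]) = 0.00253 (log Q = −2.598), giving E = +1.06 − (0.0661/1)·(−2.598) = +1.2317 V.
Finally ΔG = −nFE = −(1)(96500 C/mol)(+1.2317 V) = −119 kJ/mol.

−119 kJ/mol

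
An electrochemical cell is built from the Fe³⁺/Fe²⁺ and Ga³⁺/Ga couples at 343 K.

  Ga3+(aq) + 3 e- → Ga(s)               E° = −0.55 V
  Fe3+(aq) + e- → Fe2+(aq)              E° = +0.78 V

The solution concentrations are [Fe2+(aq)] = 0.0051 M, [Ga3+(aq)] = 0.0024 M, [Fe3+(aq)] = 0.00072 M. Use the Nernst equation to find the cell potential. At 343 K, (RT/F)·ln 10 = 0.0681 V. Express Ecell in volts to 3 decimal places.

+1.332 V

Since E°(Fe³⁺/Fe²⁺) > E°(Ga³⁺/Ga), Fe³⁺/Fe²⁺ serves as the cathode.
E°cell = +0.78 − (−0.55) = +1.33 V, with n = 3 electrons transferred.
For the overall reaction 3 Fe3+(aq) + Ga(s) → 3 Fe2+(aq) + Ga3+(aq), Q = ([Fe2+(aq)]^3·[Ga3+(aq)]) / [Fe3+(aq)]^3 = 0.853, giving log Q = −0.069.
Applying E = E° − (RT ln10/nF)·log Q gives +1.33 − (0.0681/3)(−0.069) = +1.332 V.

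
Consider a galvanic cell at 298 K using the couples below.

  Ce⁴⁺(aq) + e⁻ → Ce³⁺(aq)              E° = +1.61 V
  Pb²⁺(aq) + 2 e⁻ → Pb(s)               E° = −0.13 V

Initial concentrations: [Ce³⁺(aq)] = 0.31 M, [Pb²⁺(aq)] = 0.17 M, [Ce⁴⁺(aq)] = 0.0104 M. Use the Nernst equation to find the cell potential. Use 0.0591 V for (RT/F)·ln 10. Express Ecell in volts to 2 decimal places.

Since E°(Ce⁴⁺/Ce³⁺) > E°(Pb²⁺/Pb), Ce⁴⁺/Ce³⁺ serves as the cathode.
The standard potential is +1.61 − (−0.13) = +1.74 V and the balanced reaction transfers n = 2 electrons.
Balancing gives 2 Ce⁴⁺(aq) + Pb(s) → 2 Ce³⁺(aq) + Pb²⁺(aq); hence Q = ([Ce³⁺(aq)]^2·[Pb²⁺(aq)]) / [Ce⁴⁺(aq)]^2 = 151 (log Q = 2.179).
E = E° − (0.0591/n)·log Q = +1.74 − (0.0591/2)(2.179) = +1.68 V.

+1.68 V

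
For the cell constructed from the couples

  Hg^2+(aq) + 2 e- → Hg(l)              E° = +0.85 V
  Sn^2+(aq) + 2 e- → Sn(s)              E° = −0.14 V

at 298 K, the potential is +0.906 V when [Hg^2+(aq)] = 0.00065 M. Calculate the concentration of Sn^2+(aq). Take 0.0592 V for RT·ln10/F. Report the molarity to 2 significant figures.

0.45 M

Hg²⁺/Hg is the cathode (higher E°); E°cell = +0.85 − (−0.14) = +0.99 V with n = 2.
From the Nernst equation, log Q = n(E° − E)/0.0592 = 2·(+0.99 − (+0.906))/0.0592 = 2.838.
Balancing electrons gives Hg^2+(aq) + Sn(s) → Hg(l) + Sn^2+(aq); thus Q = [Sn^2+(aq)] / [Hg^2+(aq)].
Isolating [Sn^2+(aq)] in Q = 10^{2.838} yields log [Sn^2+(aq)] = −0.349, i.e. 0.45 M.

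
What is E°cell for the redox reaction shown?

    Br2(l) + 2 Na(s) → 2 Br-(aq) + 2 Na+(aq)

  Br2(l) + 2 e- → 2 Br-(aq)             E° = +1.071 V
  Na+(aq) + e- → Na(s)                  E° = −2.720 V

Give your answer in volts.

Br2(l) gains electrons, so the Br₂/Br⁻ couple is the cathode; the Na⁺/Na couple is the anode.
E°cell = E°(cathode) − E°(anode) = +1.071 − (−2.720) = +3.791 V.

+3.791 V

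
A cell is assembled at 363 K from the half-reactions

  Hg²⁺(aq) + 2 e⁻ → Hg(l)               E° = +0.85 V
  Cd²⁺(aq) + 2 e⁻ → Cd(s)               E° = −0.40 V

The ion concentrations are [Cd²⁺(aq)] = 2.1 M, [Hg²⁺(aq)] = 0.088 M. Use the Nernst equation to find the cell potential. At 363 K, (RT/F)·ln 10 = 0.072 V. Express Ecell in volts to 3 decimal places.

Since E°(Hg²⁺/Hg) > E°(Cd²⁺/Cd), Hg²⁺/Hg serves as the cathode.
E°cell = +0.85 − (−0.40) = +1.25 V, with n = 2 electrons transferred.
The balanced reaction is Hg²⁺(aq) + Cd(s) → Hg(l) + Cd²⁺(aq), so Q = [Cd²⁺(aq)] / [Hg²⁺(aq)] = 23.9 and log Q = 1.378.
By the Nernst equation, E = +1.25 − (0.072/2)·(1.378) = +1.200 V.

+1.200 V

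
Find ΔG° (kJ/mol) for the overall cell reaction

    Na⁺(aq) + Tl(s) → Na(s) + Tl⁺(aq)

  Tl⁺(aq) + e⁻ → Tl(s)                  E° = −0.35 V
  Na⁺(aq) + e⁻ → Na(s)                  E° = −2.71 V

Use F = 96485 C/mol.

+228 kJ/mol

In the reaction as written Na⁺(aq) is reduced, so the Na⁺/Na couple is the cathode and Tl⁺/Tl is the anode.
E°cell = −2.71 − (−0.35) = −2.36 V; balancing electrons gives n = 1.
ΔG° = −nFE°cell = −(1)(96485)(−2.36) J/mol = +228 kJ/mol.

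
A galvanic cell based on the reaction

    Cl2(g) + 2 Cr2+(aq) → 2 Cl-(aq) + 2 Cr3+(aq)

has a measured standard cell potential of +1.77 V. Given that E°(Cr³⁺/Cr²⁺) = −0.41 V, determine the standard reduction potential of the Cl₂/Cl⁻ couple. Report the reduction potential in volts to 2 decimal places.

In the reaction as written the Cl₂/Cl⁻ couple is reduced (cathode) and Cr³⁺/Cr²⁺ is oxidized (anode), so E°cell = E°(Cl₂/Cl⁻) − E°(Cr³⁺/Cr²⁺).
E°(Cl₂/Cl⁻) = E°cell + E°(anode) = +1.77 + (−0.41) = +1.36 V.

+1.36 V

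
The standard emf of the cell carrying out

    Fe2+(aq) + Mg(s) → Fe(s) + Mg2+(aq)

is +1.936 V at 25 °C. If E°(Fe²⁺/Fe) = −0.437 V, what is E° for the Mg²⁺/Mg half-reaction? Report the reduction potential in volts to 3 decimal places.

−2.373 V

In the reaction as written the Fe²⁺/Fe couple is reduced (cathode) and Mg²⁺/Mg is oxidized (anode), so E°cell = E°(Fe²⁺/Fe) − E°(Mg²⁺/Mg).
E°(Mg²⁺/Mg) = E°(cathode) − E°cell = −0.437 − (+1.936) = −2.373 V.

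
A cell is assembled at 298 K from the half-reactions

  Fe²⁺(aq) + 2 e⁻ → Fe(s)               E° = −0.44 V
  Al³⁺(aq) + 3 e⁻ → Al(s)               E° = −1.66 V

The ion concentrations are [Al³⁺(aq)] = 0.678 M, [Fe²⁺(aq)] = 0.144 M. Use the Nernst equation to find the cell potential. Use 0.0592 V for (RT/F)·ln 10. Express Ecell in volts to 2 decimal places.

+1.20 V

The Fe²⁺/Fe couple has the more positive E°, so it is the cathode; Al³⁺/Al is the anode.
The standard potential is −0.44 − (−1.66) = +1.22 V and the balanced reaction transfers n = 6 electrons.
The balanced reaction is 3 Fe²⁺(aq) + 2 Al(s) → 3 Fe(s) + 2 Al³⁺(aq), so Q = [Al³⁺(aq)]^2 / [Fe²⁺(aq)]^3 = 154 and log Q = 2.187.
By the Nernst equation, E = +1.22 − (0.0592/6)·(2.187) = +1.20 V.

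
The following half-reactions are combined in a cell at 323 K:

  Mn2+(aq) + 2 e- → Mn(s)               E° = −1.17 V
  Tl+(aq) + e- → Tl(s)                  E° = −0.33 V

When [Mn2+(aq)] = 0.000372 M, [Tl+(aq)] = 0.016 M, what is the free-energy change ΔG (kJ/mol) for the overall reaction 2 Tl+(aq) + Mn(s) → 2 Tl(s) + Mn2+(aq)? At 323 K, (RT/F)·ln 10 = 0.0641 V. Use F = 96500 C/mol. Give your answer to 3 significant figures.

With Tl⁺/Tl reduced at the cathode, E°cell = −0.33 − (−1.17) = +0.84 V and n = 2.
Q = [Mn2+(aq)] / [Tl+(aq)]^2 = 1.45, so log Q = 0.162 and E = +0.84 − (0.0641/2)(0.162) = +0.8348 V.
Then ΔG = −nFE = −2 × 96500 × +0.8348 J/mol = −161 kJ/mol.

−161 kJ/mol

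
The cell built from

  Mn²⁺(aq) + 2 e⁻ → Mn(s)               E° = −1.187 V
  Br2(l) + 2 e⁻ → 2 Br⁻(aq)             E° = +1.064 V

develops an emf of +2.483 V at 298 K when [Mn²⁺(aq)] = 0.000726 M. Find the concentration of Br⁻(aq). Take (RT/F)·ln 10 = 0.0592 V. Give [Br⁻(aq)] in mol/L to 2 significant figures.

Br₂/Br⁻ is the cathode (higher E°); E°cell = +1.064 − (−1.187) = +2.251 V with n = 2.
From the Nernst equation, log Q = n(E° − E)/0.0592 = 2·(+2.251 − (+2.483))/0.0592 = −7.838.
For Br2(l) + Mn(s) → 2 Br⁻(aq) + Mn²⁺(aq), the reaction quotient is Q = [Br⁻(aq)]^2·[Mn²⁺(aq)].
Solving for the unknown gives log [Br⁻(aq)] = −2.349, so [Br⁻(aq)] ≈ 0.0045 M.

0.0045 M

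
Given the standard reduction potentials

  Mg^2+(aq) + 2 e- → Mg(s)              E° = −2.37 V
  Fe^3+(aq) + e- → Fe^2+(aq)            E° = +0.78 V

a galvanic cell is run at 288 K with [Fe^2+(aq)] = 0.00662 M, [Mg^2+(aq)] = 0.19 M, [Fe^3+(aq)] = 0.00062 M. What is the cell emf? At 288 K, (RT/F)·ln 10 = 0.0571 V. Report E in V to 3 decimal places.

+3.112 V

The Fe³⁺/Fe²⁺ couple has the more positive E°, so it is the cathode; Mg²⁺/Mg is the anode.
The standard potential is +0.78 − (−2.37) = +3.15 V and the balanced reaction transfers n = 2 electrons.
Balancing gives 2 Fe^3+(aq) + Mg(s) → 2 Fe^2+(aq) + Mg^2+(aq); hence Q = ([Fe^2+(aq)]^2·[Mg^2+(aq)]) / [Fe^3+(aq)]^2 = 21.7 (log Q = 1.336).
By the Nernst equation, E = +3.15 − (0.0571/2)·(1.336) = +3.112 V.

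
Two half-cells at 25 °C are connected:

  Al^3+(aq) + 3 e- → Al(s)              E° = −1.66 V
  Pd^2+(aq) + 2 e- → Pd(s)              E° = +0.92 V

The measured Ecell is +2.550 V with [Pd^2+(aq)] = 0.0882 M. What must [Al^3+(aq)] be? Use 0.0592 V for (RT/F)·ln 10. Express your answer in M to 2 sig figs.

Pd²⁺/Pd is the cathode (higher E°); E°cell = +0.92 − (−1.66) = +2.58 V with n = 6.
Rearranging E = E° − (0.0592/n)·log Q gives log Q = 6(+2.58 − (+2.550))/0.0592 = 3.041.
For 3 Pd^2+(aq) + 2 Al(s) → 3 Pd(s) + 2 Al^3+(aq), the reaction quotient is Q = [Al^3+(aq)]^2 / [Pd^2+(aq)]^3.
Isolating [Al^3+(aq)] in Q = 10^{3.041} yields log [Al^3+(aq)] = −0.061, i.e. 0.87 M.

0.87 M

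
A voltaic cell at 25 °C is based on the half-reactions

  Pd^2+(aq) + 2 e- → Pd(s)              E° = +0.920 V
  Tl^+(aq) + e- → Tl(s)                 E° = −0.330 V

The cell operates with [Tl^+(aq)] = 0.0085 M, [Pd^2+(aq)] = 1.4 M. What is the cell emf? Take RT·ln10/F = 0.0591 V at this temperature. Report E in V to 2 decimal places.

+1.38 V

The Pd²⁺/Pd couple has the more positive E°, so it is the cathode; Tl⁺/Tl is the anode.
E°cell = E°cat − E°an = +0.920 − (−0.330) = +1.250 V; n = 2.
The balanced reaction is Pd^2+(aq) + 2 Tl(s) → Pd(s) + 2 Tl^+(aq), so Q = [Tl^+(aq)]^2 / [Pd^2+(aq)] = 5.16×10^−5 and log Q = −4.287.
Applying E = E° − (RT ln10/nF)·log Q gives +1.250 − (0.0591/2)(−4.287) = +1.38 V.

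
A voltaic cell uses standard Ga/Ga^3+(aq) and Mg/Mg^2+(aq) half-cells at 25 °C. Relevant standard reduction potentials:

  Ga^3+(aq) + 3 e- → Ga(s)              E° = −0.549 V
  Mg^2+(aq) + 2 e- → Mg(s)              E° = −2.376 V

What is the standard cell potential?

The Ga³⁺/Ga couple has the higher E°, so Ga ion is reduced (cathode) and Mg is oxidized (anode).
E°cell = E°(cathode) − E°(anode) = −0.549 − (−2.376) = +1.827 V.

+1.827 V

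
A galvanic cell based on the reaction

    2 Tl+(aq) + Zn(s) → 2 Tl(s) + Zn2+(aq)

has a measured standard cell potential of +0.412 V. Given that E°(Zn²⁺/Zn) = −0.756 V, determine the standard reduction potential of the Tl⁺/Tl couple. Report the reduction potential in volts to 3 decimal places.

In the reaction as written the Tl⁺/Tl couple is reduced (cathode) and Zn²⁺/Zn is oxidized (anode), so E°cell = E°(Tl⁺/Tl) − E°(Zn²⁺/Zn).
E°(Tl⁺/Tl) = E°cell + E°(anode) = +0.412 + (−0.756) = −0.344 V.

−0.344 V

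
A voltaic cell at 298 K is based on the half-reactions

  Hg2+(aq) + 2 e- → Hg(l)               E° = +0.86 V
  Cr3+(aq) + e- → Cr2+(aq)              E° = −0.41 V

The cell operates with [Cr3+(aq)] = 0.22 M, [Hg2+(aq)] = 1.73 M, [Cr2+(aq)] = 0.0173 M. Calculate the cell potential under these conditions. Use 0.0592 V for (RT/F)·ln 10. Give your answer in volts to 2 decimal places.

+1.21 V

Hg²⁺/Hg is reduced (cathode, E° = +0.86 V) and Cr³⁺/Cr²⁺ is oxidized (anode).
E°cell = +0.86 − (−0.41) = +1.27 V, with n = 2 electrons transferred.
The balanced reaction is Hg2+(aq) + 2 Cr2+(aq) → Hg(l) + 2 Cr3+(aq), so Q = [Cr3+(aq)]^2 / ([Hg2+(aq)]·[Cr2+(aq)]^2) = 93.5 and log Q = 1.971.
Applying E = E° − (RT ln10/nF)·log Q gives +1.27 − (0.0592/2)(1.971) = +1.21 V.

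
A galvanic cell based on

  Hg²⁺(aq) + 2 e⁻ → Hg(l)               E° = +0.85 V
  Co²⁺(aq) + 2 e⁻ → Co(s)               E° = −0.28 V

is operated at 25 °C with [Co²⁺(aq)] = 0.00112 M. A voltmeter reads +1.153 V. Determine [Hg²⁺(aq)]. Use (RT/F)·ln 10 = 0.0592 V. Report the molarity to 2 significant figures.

0.0067 M

The Hg²⁺/Hg couple has the larger reduction potential, so it is the cathode: E°cell = +0.85 − (−0.28) = +1.13 V and n = 2.
Rearranging E = E° − (0.0592/n)·log Q gives log Q = 2(+1.13 − (+1.153))/0.0592 = −0.777.
Balancing electrons gives Hg²⁺(aq) + Co(s) → Hg(l) + Co²⁺(aq); thus Q = [Co²⁺(aq)] / [Hg²⁺(aq)].
Isolating [Hg²⁺(aq)] in Q = 10^{−0.777} yields log [Hg²⁺(aq)] = −2.174, i.e. 0.0067 M.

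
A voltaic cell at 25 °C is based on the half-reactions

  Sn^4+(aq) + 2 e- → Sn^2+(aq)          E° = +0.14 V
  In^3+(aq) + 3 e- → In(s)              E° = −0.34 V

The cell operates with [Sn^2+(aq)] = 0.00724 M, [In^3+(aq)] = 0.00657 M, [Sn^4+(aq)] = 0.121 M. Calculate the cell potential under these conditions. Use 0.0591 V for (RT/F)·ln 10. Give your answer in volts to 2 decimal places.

Since E°(Sn⁴⁺/Sn²⁺) > E°(In³⁺/In), Sn⁴⁺/Sn²⁺ serves as the cathode.
E°cell = E°cat − E°an = +0.14 − (−0.34) = +0.48 V; n = 6.
The balanced reaction is 3 Sn^4+(aq) + 2 In(s) → 3 Sn^2+(aq) + 2 In^3+(aq), so Q = ([Sn^2+(aq)]^3·[In^3+(aq)]^2) / [Sn^4+(aq)]^3 = 9.25×10^−9 and log Q = −8.034.
By the Nernst equation, E = +0.48 − (0.0591/6)·(−8.034) = +0.56 V.

+0.56 V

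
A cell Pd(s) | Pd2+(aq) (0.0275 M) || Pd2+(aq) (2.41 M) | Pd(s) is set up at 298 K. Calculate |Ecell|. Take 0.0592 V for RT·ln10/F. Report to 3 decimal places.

For a concentration cell E°cell = 0, since both electrodes use the same couple.
The compartment with the higher Pd2+(aq) concentration (2.41 M) acts as the cathode; ions are reduced there and produced at the dilute (0.0275 M) anode.
With n = 2, Ecell = −(0.0592/2)·log([dilute]/[conc]) = −(0.0592/2)·log(0.0275/2.41) = +0.058 V.

0.058 V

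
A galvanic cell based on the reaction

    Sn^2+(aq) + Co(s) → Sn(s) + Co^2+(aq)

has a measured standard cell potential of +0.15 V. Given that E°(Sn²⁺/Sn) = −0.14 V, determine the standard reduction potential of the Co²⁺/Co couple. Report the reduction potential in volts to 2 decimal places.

−0.29 V

In the reaction as written the Sn²⁺/Sn couple is reduced (cathode) and Co²⁺/Co is oxidized (anode), so E°cell = E°(Sn²⁺/Sn) − E°(Co²⁺/Co).
E°(Co²⁺/Co) = E°(cathode) − E°cell = −0.14 − (+0.15) = −0.29 V.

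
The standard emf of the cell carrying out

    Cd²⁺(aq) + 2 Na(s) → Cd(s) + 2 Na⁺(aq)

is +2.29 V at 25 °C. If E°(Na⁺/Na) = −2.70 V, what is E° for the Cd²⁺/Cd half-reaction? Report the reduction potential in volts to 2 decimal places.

In the reaction as written the Cd²⁺/Cd couple is reduced (cathode) and Na⁺/Na is oxidized (anode), so E°cell = E°(Cd²⁺/Cd) − E°(Na⁺/Na).
E°(Cd²⁺/Cd) = E°cell + E°(anode) = +2.29 + (−2.70) = −0.41 V.

−0.41 V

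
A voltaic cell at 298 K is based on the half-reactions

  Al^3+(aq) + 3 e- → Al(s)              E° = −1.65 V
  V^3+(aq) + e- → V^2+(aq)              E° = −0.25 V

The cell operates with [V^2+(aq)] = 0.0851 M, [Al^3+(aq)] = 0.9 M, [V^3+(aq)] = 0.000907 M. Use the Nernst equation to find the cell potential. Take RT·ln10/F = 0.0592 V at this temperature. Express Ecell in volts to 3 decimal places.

+1.284 V

Since E°(V³⁺/V²⁺) > E°(Al³⁺/Al), V³⁺/V²⁺ serves as the cathode.
The standard potential is −0.25 − (−1.65) = +1.40 V and the balanced reaction transfers n = 3 electrons.
For the overall reaction 3 V^3+(aq) + Al(s) → 3 V^2+(aq) + Al^3+(aq), Q = ([V^2+(aq)]^3·[Al^3+(aq)]) / [V^3+(aq)]^3 = 7.43×10^5, giving log Q = 5.871.
E = E° − (0.0592/n)·log Q = +1.40 − (0.0592/3)(5.871) = +1.284 V.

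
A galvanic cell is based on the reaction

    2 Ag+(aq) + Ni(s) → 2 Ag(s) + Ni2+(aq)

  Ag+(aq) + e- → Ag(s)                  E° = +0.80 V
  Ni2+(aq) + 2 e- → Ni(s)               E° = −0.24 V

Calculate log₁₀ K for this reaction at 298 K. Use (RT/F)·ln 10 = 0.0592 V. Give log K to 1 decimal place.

The Ag⁺/Ag couple is reduced (cathode); E°cell = +0.80 − (−0.24) = +1.04 V with n = 2.
At equilibrium E = 0, so log K = nE°cell / 0.0592 = (2)(+1.04) / 0.0592 = 35.1.

log K = 35.1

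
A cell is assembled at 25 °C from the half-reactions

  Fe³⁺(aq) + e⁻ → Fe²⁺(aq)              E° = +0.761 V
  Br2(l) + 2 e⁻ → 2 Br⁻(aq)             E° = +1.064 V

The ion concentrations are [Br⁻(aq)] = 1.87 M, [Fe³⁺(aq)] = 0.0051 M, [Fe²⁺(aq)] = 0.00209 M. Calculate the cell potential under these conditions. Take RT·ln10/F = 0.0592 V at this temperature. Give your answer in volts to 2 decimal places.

Since E°(Br₂/Br⁻) > E°(Fe³⁺/Fe²⁺), Br₂/Br⁻ serves as the cathode.
The standard potential is +1.064 − (+0.761) = +0.303 V and the balanced reaction transfers n = 2 electrons.
The balanced reaction is Br2(l) + 2 Fe²⁺(aq) → 2 Br⁻(aq) + 2 Fe³⁺(aq), so Q = ([Br⁻(aq)]^2·[Fe³⁺(aq)]^2) / [Fe²⁺(aq)]^2 = 20.8 and log Q = 1.319.
Applying E = E° − (RT ln10/nF)·log Q gives +0.303 − (0.0592/2)(1.319) = +0.26 V.

+0.26 V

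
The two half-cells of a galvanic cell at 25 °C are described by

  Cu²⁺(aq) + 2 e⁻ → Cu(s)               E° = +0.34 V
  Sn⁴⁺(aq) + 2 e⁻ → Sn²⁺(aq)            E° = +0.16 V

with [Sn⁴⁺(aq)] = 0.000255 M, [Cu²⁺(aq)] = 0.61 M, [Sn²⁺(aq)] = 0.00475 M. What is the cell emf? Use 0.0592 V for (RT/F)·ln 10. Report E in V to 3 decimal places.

+0.211 V

Cu²⁺/Cu is reduced (cathode, E° = +0.34 V) and Sn⁴⁺/Sn²⁺ is oxidized (anode).
E°cell = +0.34 − (+0.16) = +0.18 V, with n = 2 electrons transferred.
The balanced reaction is Cu²⁺(aq) + Sn²⁺(aq) → Cu(s) + Sn⁴⁺(aq), so Q = [Sn⁴⁺(aq)] / ([Cu²⁺(aq)]·[Sn²⁺(aq)]) = 0.088 and log Q = −1.055.
Applying E = E° − (RT ln10/nF)·log Q gives +0.18 − (0.0592/2)(−1.055) = +0.211 V.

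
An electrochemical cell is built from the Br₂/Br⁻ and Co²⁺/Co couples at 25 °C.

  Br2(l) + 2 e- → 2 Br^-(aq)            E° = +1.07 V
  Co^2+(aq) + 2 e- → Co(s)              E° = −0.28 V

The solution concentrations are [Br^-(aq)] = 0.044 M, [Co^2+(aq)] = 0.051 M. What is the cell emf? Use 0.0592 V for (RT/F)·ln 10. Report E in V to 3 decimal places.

+1.469 V

Since E°(Br₂/Br⁻) > E°(Co²⁺/Co), Br₂/Br⁻ serves as the cathode.
E°cell = +1.07 − (−0.28) = +1.35 V, with n = 2 electrons transferred.
The balanced reaction is Br2(l) + Co(s) → 2 Br^-(aq) + Co^2+(aq), so Q = [Br^-(aq)]^2·[Co^2+(aq)] = 9.87×10^−5 and log Q = −4.006.
Applying E = E° − (RT ln10/nF)·log Q gives +1.35 − (0.0592/2)(−4.006) = +1.469 V.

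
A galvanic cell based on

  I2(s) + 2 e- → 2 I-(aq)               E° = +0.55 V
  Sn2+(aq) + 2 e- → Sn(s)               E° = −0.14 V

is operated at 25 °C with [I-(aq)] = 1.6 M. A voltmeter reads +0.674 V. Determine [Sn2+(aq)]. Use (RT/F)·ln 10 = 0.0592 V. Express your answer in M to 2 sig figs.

1.4 M

With I₂/I⁻ at the cathode and Sn²⁺/Sn at the anode, E°cell = +0.55 − (−0.14) = +0.69 V (n = 2).
Since E = E° − (0.0592/n)·log Q, log Q = n(E° − E)/0.0592 = 0.541.
Balancing electrons gives I2(s) + Sn(s) → 2 I-(aq) + Sn2+(aq); thus Q = [I-(aq)]^2·[Sn2+(aq)].
Substituting the known concentrations and solving, log [Sn2+(aq)] = 0.133 and [Sn2+(aq)] = 1.4 M.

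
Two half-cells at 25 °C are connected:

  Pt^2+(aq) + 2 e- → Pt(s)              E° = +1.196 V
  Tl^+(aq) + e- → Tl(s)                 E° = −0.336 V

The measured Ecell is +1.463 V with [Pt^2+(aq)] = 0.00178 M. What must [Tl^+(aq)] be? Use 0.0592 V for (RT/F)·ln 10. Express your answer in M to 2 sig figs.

0.62 M

The Pt²⁺/Pt couple has the larger reduction potential, so it is the cathode: E°cell = +1.196 − (−0.336) = +1.532 V and n = 2.
From the Nernst equation, log Q = n(E° − E)/0.0592 = 2·(+1.532 − (+1.463))/0.0592 = 2.331.
The balanced reaction is Pt^2+(aq) + 2 Tl(s) → Pt(s) + 2 Tl^+(aq), so Q = [Tl^+(aq)]^2 / [Pt^2+(aq)].
Solving for the unknown gives log [Tl^+(aq)] = −0.209, so [Tl^+(aq)] ≈ 0.62 M.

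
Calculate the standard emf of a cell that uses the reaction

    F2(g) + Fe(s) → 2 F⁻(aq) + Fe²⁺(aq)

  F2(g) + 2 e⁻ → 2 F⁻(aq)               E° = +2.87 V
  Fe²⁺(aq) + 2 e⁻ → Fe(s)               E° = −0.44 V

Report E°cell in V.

+3.31 V

In the reaction as written, F2(g) is reduced (cathode) and Fe²⁺(aq) is produced by oxidation at the anode.
E°cell = E°(cathode) − E°(anode) = +2.87 − (−0.44) = +3.31 V.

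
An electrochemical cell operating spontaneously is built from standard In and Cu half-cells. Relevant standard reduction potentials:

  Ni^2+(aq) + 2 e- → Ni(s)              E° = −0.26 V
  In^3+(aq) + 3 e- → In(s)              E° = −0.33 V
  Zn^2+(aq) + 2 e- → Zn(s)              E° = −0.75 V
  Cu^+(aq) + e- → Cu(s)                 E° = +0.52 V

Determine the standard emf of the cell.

The Cu⁺/Cu couple has the higher E°, so Cu ion is reduced (cathode) and In is oxidized (anode).
E°cell = E°(cathode) − E°(anode) = +0.52 − (−0.33) = +0.85 V.

+0.85 V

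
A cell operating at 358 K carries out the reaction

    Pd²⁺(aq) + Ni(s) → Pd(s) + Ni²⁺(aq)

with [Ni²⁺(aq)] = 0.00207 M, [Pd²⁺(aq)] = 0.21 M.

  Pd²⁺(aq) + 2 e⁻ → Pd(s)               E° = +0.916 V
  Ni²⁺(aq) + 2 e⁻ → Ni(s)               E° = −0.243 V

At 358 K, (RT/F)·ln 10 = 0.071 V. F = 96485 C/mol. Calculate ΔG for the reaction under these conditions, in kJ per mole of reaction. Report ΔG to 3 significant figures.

−237 kJ/mol

E°cell = +0.916 − (−0.243) = +1.159 V; the balanced reaction transfers n = 2 electrons.
Here Q = [Ni²⁺(aq)] / [Pd²⁺(aq)] = 0.00986 (log Q = −2.006), giving E = +1.159 − (0.071/2)·(−2.006) = +1.2302 V.
Then ΔG = −nFE = −2 × 96485 × +1.2302 J/mol = −237 kJ/mol.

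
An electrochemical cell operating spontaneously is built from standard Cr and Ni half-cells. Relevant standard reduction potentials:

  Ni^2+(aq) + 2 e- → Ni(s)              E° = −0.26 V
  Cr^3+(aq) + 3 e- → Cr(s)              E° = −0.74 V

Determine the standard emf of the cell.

The Ni²⁺/Ni couple has the higher E°, so Ni ion is reduced (cathode) and Cr is oxidized (anode).
E°cell = E°(cathode) − E°(anode) = −0.26 − (−0.74) = +0.48 V.

+0.48 V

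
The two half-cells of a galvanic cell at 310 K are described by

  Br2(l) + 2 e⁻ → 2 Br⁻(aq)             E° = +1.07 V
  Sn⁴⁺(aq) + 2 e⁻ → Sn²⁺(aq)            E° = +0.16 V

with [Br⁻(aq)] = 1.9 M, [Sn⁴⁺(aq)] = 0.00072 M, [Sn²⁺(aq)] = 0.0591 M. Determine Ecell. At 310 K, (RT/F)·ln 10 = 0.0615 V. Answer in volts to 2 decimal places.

+0.95 V

Since E°(Br₂/Br⁻) > E°(Sn⁴⁺/Sn²⁺), Br₂/Br⁻ serves as the cathode.
E°cell = E°cat − E°an = +1.07 − (+0.16) = +0.91 V; n = 2.
The balanced reaction is Br2(l) + Sn²⁺(aq) → 2 Br⁻(aq) + Sn⁴⁺(aq), so Q = ([Br⁻(aq)]^2·[Sn⁴⁺(aq)]) / [Sn²⁺(aq)] = 0.044 and log Q = −1.357.
Applying E = E° − (RT ln10/nF)·log Q gives +0.91 − (0.0615/2)(−1.357) = +0.95 V.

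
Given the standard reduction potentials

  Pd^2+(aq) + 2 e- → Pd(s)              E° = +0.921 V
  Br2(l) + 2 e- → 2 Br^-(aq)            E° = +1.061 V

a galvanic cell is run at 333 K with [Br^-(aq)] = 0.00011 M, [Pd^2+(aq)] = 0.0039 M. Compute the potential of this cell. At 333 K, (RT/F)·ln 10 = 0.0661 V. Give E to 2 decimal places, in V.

Br₂/Br⁻ is reduced (cathode, E° = +1.061 V) and Pd²⁺/Pd is oxidized (anode).
E°cell = E°cat − E°an = +1.061 − (+0.921) = +0.140 V; n = 2.
Balancing gives Br2(l) + Pd(s) → 2 Br^-(aq) + Pd^2+(aq); hence Q = [Br^-(aq)]^2·[Pd^2+(aq)] = 4.72×10^−11 (log Q = −10.326).
By the Nernst equation, E = +0.140 − (0.0661/2)·(−10.326) = +0.48 V.

+0.48 V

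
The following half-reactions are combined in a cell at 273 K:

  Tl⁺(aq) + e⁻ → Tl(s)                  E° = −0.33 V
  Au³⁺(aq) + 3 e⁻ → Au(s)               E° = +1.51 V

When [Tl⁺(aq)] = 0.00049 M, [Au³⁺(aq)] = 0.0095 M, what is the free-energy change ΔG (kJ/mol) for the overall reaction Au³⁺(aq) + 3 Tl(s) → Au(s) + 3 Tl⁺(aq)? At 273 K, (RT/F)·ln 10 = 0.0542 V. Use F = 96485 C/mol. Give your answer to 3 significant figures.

−574 kJ/mol

E°cell = +1.51 − (−0.33) = +1.84 V; the balanced reaction transfers n = 3 electrons.
Here Q = [Tl⁺(aq)]^3 / [Au³⁺(aq)] = 1.24×10^−8 (log Q = −7.907), giving E = +1.84 − (0.0542/3)·(−7.907) = +1.9829 V.
Finally ΔG = −nFE = −(3)(96485 C/mol)(+1.9829 V) = −574 kJ/mol.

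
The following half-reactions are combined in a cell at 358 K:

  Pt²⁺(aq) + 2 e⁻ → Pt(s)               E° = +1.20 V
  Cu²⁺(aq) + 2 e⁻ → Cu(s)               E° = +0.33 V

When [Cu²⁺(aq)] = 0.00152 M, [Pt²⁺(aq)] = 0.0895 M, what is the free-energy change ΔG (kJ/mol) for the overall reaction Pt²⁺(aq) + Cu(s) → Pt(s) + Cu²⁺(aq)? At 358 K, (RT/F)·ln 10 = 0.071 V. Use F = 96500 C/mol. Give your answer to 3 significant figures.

−180 kJ/mol

The standard cell potential is +1.20 − (+0.33) = +0.87 V, with n = 2 electrons in the balanced equation.
Here Q = [Cu²⁺(aq)] / [Pt²⁺(aq)] = 0.017 (log Q = −1.770), giving E = +0.87 − (0.071/2)·(−1.770) = +0.9328 V.
ΔG = −nFE = −(2)(96500)(+0.9328) J/mol = −180 kJ/mol.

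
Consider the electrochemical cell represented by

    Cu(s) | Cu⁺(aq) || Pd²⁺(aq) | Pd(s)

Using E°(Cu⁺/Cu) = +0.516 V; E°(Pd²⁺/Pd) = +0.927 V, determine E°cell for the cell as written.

By convention the left-hand electrode in cell notation is the anode (oxidation) and the right-hand electrode is the cathode (reduction).
E°cell = E°(right) − E°(left) = +0.927 − (+0.516) = +0.411 V.

+0.411 V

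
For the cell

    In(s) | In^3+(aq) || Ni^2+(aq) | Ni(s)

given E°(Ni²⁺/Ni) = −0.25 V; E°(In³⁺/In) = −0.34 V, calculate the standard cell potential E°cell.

+0.09 V

By convention the left-hand electrode in cell notation is the anode (oxidation) and the right-hand electrode is the cathode (reduction).
E°cell = E°(right) − E°(left) = −0.25 − (−0.34) = +0.09 V.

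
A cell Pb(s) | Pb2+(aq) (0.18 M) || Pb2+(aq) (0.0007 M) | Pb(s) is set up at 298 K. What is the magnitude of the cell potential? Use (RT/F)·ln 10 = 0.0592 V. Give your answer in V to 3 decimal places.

For a concentration cell E°cell = 0, since both electrodes use the same couple.
The compartment with the higher Pb2+(aq) concentration (0.18 M) acts as the cathode; ions are reduced there and produced at the dilute (0.0007 M) anode.
With n = 2, Ecell = −(0.0592/2)·log([dilute]/[conc]) = −(0.0592/2)·log(0.0007/0.18) = +0.071 V.

0.071 V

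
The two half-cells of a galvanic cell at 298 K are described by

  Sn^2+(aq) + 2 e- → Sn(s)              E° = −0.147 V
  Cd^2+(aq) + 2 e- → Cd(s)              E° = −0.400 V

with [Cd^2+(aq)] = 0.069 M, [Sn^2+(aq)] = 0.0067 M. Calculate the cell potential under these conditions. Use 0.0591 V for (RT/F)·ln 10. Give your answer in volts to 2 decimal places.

Since E°(Sn²⁺/Sn) > E°(Cd²⁺/Cd), Sn²⁺/Sn serves as the cathode.
E°cell = −0.147 − (−0.400) = +0.253 V, with n = 2 electrons transferred.
For the overall reaction Sn^2+(aq) + Cd(s) → Sn(s) + Cd^2+(aq), Q = [Cd^2+(aq)] / [Sn^2+(aq)] = 10.3, giving log Q = 1.013.
E = E° − (0.0591/n)·log Q = +0.253 − (0.0591/2)(1.013) = +0.22 V.

+0.22 V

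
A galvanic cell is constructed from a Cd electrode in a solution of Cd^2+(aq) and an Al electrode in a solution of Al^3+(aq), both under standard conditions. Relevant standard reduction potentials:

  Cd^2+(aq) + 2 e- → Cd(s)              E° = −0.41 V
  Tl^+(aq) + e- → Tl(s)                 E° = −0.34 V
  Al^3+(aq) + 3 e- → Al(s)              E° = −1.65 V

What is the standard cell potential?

Of the two couples in this cell, the one with the more positive reduction potential is reduced at the cathode: here that is Cd²⁺/Cd (−0.41 V); Al³⁺/Al (−1.65 V) is the anode.
E°cell = E°(cathode) − E°(anode) = −0.41 − (−1.65) = +1.24 V.

+1.24 V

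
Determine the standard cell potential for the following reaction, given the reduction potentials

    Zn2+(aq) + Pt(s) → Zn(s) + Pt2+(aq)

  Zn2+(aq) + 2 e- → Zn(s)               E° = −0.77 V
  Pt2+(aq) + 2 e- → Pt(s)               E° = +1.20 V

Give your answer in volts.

Zn2+(aq) gains electrons, so the Zn²⁺/Zn couple is the cathode; the Pt²⁺/Pt couple is the anode.
E°cell = E°(cathode) − E°(anode) = −0.77 − (+1.20) = −1.97 V.
The negative E°cell means the reaction is non-spontaneous in the direction written.

−1.97 V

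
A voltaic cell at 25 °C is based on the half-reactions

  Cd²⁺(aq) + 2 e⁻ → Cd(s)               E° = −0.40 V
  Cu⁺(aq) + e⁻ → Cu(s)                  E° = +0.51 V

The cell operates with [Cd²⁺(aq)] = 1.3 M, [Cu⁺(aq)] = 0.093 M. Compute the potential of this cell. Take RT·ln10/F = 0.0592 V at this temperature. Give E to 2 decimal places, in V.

+0.85 V

The Cu⁺/Cu couple has the more positive E°, so it is the cathode; Cd²⁺/Cd is the anode.
E°cell = +0.51 − (−0.40) = +0.91 V, with n = 2 electrons transferred.
Balancing gives 2 Cu⁺(aq) + Cd(s) → 2 Cu(s) + Cd²⁺(aq); hence Q = [Cd²⁺(aq)] / [Cu⁺(aq)]^2 = 150 (log Q = 2.177).
Applying E = E° − (RT ln10/nF)·log Q gives +0.91 − (0.0592/2)(2.177) = +0.85 V.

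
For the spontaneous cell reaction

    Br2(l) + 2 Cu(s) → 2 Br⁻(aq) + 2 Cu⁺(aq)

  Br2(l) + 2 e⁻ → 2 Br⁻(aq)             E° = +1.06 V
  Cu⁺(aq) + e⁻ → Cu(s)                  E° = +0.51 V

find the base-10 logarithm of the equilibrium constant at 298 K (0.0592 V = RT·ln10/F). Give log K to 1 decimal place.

log K = 18.6

The Br₂/Br⁻ couple is reduced (cathode); E°cell = +1.06 − (+0.51) = +0.55 V with n = 2.
At equilibrium E = 0, so log K = nE°cell / 0.0592 = (2)(+0.55) / 0.0592 = 18.6.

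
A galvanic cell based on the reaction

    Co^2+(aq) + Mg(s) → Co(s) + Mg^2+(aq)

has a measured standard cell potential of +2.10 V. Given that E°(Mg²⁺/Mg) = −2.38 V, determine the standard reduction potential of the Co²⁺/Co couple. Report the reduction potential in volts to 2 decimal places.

−0.28 V

In the reaction as written the Co²⁺/Co couple is reduced (cathode) and Mg²⁺/Mg is oxidized (anode), so E°cell = E°(Co²⁺/Co) − E°(Mg²⁺/Mg).
E°(Co²⁺/Co) = E°cell + E°(anode) = +2.10 + (−2.38) = −0.28 V.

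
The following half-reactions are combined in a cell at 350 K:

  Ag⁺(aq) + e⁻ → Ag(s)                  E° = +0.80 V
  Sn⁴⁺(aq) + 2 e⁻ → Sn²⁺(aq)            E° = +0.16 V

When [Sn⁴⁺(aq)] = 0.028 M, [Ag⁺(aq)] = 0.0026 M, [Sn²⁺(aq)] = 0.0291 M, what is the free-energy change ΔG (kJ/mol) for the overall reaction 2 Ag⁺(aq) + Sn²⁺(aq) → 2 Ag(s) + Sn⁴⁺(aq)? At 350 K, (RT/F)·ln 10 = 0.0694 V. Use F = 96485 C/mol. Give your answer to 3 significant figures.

−89.0 kJ/mol

With Ag⁺/Ag reduced at the cathode, E°cell = +0.80 − (+0.16) = +0.64 V and n = 2.
Here Q = [Sn⁴⁺(aq)] / ([Ag⁺(aq)]^2·[Sn²⁺(aq)]) = 1.42×10^5 (log Q = 5.153), giving E = +0.64 − (0.0694/2)·(5.153) = +0.4612 V.
Finally ΔG = −nFE = −(2)(96485 C/mol)(+0.4612 V) = −89.0 kJ/mol.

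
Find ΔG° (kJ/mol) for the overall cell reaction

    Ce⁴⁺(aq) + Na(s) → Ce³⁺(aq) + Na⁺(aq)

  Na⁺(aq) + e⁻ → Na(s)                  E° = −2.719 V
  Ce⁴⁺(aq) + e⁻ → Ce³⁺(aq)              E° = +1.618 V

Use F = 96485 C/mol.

−418 kJ/mol

In the reaction as written Ce⁴⁺(aq) is reduced, so the Ce⁴⁺/Ce³⁺ couple is the cathode and Na⁺/Na is the anode.
E°cell = +1.618 − (−2.719) = +4.337 V; balancing electrons gives n = 1.
ΔG° = −nFE°cell = −(1)(96485)(+4.337) J/mol = −418 kJ/mol.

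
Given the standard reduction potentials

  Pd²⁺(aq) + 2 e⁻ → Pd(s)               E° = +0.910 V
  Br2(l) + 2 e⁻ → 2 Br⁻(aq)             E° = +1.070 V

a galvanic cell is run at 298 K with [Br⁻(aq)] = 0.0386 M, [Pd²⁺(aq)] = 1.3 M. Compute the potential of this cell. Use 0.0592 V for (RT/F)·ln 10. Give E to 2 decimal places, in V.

+0.24 V

Since E°(Br₂/Br⁻) > E°(Pd²⁺/Pd), Br₂/Br⁻ serves as the cathode.
The standard potential is +1.070 − (+0.910) = +0.160 V and the balanced reaction transfers n = 2 electrons.
Balancing gives Br2(l) + Pd(s) → 2 Br⁻(aq) + Pd²⁺(aq); hence Q = [Br⁻(aq)]^2·[Pd²⁺(aq)] = 0.00194 (log Q = −2.713).
Applying E = E° − (RT ln10/nF)·log Q gives +0.160 − (0.0592/2)(−2.713) = +0.24 V.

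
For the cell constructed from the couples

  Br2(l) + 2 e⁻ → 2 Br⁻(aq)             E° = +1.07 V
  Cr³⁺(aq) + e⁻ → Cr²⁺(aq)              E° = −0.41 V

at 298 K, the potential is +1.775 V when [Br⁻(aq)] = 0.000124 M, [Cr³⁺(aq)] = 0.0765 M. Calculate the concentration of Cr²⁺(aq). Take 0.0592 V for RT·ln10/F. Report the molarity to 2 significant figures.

0.91 M

With Br₂/Br⁻ at the cathode and Cr³⁺/Cr²⁺ at the anode, E°cell = +1.07 − (−0.41) = +1.48 V (n = 2).
Rearranging E = E° − (0.0592/n)·log Q gives log Q = 2(+1.48 − (+1.775))/0.0592 = −9.966.
For Br2(l) + 2 Cr²⁺(aq) → 2 Br⁻(aq) + 2 Cr³⁺(aq), the reaction quotient is Q = ([Br⁻(aq)]^2·[Cr³⁺(aq)]^2) / [Cr²⁺(aq)]^2.
Isolating [Cr²⁺(aq)] in Q = 10^{−9.966} yields log [Cr²⁺(aq)] = −0.040, i.e. 0.91 M.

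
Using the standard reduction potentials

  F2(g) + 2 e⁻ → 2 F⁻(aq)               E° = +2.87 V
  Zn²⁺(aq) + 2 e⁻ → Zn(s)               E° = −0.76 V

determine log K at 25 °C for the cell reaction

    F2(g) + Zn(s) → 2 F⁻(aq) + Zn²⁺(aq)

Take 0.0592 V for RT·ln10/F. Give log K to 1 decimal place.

The F₂/F⁻ couple is reduced (cathode); E°cell = +2.87 − (−0.76) = +3.63 V with n = 2.
At equilibrium E = 0, so log K = nE°cell / 0.0592 = (2)(+3.63) / 0.0592 = 122.6.

log K = 122.6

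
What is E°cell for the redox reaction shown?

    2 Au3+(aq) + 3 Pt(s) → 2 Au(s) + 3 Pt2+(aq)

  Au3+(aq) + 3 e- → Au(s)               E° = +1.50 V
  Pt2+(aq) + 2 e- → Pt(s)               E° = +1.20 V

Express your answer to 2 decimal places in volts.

Au3+(aq) gains electrons, so the Au³⁺/Au couple is the cathode; the Pt²⁺/Pt couple is the anode.
E°cell = E°(cathode) − E°(anode) = +1.50 − (+1.20) = +0.30 V.

+0.30 V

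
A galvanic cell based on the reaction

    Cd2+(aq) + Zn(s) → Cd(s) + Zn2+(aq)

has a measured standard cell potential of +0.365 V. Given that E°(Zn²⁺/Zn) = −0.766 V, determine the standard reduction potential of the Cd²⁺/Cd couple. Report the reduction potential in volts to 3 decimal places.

In the reaction as written the Cd²⁺/Cd couple is reduced (cathode) and Zn²⁺/Zn is oxidized (anode), so E°cell = E°(Cd²⁺/Cd) − E°(Zn²⁺/Zn).
E°(Cd²⁺/Cd) = E°cell + E°(anode) = +0.365 + (−0.766) = −0.401 V.

−0.401 V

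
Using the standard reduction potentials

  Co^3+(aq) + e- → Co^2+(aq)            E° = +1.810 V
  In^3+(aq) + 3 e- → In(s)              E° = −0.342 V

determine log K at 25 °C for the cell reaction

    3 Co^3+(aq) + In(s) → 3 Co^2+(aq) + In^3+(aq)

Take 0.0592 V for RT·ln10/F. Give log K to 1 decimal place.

The Co³⁺/Co²⁺ couple is reduced (cathode); E°cell = +1.810 − (−0.342) = +2.152 V with n = 3.
At equilibrium E = 0, so log K = nE°cell / 0.0592 = (3)(+2.152) / 0.0592 = 109.1.

log K = 109.1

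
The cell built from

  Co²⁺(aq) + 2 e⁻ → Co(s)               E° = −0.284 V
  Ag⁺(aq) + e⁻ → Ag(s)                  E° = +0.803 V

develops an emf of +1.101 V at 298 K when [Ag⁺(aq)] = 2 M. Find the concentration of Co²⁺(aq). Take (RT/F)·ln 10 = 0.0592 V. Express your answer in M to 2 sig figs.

1.3 M

With Ag⁺/Ag at the cathode and Co²⁺/Co at the anode, E°cell = +0.803 − (−0.284) = +1.087 V (n = 2).
Rearranging E = E° − (0.0592/n)·log Q gives log Q = 2(+1.087 − (+1.101))/0.0592 = −0.473.
The balanced reaction is 2 Ag⁺(aq) + Co(s) → 2 Ag(s) + Co²⁺(aq), so Q = [Co²⁺(aq)] / [Ag⁺(aq)]^2.
Solving for the unknown gives log [Co²⁺(aq)] = 0.129, so [Co²⁺(aq)] ≈ 1.3 M.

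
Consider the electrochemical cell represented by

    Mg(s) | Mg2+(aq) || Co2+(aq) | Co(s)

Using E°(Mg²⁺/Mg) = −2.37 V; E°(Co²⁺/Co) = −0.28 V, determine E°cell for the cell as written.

+2.09 V

By convention the left-hand electrode in cell notation is the anode (oxidation) and the right-hand electrode is the cathode (reduction).
E°cell = E°(right) − E°(left) = −0.28 − (−2.37) = +2.09 V.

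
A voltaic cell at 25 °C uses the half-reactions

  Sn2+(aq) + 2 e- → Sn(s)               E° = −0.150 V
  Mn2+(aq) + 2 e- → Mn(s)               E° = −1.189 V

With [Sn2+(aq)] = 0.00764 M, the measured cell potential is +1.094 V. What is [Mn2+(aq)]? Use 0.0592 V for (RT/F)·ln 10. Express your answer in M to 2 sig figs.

The Sn²⁺/Sn couple has the larger reduction potential, so it is the cathode: E°cell = −0.150 − (−1.189) = +1.039 V and n = 2.
Rearranging E = E° − (0.0592/n)·log Q gives log Q = 2(+1.039 − (+1.094))/0.0592 = −1.858.
Balancing electrons gives Sn2+(aq) + Mn(s) → Sn(s) + Mn2+(aq); thus Q = [Mn2+(aq)] / [Sn2+(aq)].
Isolating [Mn2+(aq)] in Q = 10^{−1.858} yields log [Mn2+(aq)] = −3.975, i.e. 0.00011 M.

0.00011 M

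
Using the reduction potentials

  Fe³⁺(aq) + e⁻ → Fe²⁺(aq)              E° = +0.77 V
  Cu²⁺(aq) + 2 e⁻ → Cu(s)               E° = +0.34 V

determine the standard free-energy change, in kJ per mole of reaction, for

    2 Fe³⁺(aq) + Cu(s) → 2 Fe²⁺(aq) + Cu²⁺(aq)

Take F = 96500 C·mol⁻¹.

In the reaction as written Fe³⁺(aq) is reduced, so the Fe³⁺/Fe²⁺ couple is the cathode and Cu²⁺/Cu is the anode.
E°cell = +0.77 − (+0.34) = +0.43 V; balancing electrons gives n = 2.
ΔG° = −nFE°cell = −(2)(96500)(+0.43) J/mol = −83.0 kJ/mol.

−83.0 kJ/mol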